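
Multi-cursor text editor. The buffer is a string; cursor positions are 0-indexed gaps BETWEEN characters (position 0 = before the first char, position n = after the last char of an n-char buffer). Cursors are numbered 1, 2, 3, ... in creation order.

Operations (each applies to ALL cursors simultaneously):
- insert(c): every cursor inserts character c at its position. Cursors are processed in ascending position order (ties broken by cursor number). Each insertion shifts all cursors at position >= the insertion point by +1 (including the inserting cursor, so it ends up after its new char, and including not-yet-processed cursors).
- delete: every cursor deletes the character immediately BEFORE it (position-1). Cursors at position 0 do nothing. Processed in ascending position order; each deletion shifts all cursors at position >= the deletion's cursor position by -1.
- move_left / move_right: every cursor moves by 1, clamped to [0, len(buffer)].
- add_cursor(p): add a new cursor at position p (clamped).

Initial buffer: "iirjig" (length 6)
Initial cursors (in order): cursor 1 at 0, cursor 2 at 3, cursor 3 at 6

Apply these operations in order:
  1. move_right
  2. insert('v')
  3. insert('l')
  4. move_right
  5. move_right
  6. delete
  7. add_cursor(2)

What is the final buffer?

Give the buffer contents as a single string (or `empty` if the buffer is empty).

Answer: ivlijvliv

Derivation:
After op 1 (move_right): buffer="iirjig" (len 6), cursors c1@1 c2@4 c3@6, authorship ......
After op 2 (insert('v')): buffer="ivirjvigv" (len 9), cursors c1@2 c2@6 c3@9, authorship .1...2..3
After op 3 (insert('l')): buffer="ivlirjvligvl" (len 12), cursors c1@3 c2@8 c3@12, authorship .11...22..33
After op 4 (move_right): buffer="ivlirjvligvl" (len 12), cursors c1@4 c2@9 c3@12, authorship .11...22..33
After op 5 (move_right): buffer="ivlirjvligvl" (len 12), cursors c1@5 c2@10 c3@12, authorship .11...22..33
After op 6 (delete): buffer="ivlijvliv" (len 9), cursors c1@4 c2@8 c3@9, authorship .11..22.3
After op 7 (add_cursor(2)): buffer="ivlijvliv" (len 9), cursors c4@2 c1@4 c2@8 c3@9, authorship .11..22.3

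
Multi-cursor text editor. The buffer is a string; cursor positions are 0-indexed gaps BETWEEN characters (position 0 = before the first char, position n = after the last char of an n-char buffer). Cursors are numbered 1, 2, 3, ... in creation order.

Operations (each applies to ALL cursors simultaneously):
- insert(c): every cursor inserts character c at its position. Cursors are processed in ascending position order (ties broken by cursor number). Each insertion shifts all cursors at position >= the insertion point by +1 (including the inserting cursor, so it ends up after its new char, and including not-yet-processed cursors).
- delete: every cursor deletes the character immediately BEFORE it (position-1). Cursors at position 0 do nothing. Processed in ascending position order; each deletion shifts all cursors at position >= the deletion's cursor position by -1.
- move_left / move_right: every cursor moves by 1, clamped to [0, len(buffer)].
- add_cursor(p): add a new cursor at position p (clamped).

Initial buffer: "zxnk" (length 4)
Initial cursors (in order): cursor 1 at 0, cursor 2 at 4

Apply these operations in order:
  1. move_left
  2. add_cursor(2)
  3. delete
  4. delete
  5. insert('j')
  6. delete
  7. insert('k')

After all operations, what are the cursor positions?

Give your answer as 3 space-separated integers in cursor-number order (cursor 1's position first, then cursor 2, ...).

Answer: 3 3 3

Derivation:
After op 1 (move_left): buffer="zxnk" (len 4), cursors c1@0 c2@3, authorship ....
After op 2 (add_cursor(2)): buffer="zxnk" (len 4), cursors c1@0 c3@2 c2@3, authorship ....
After op 3 (delete): buffer="zk" (len 2), cursors c1@0 c2@1 c3@1, authorship ..
After op 4 (delete): buffer="k" (len 1), cursors c1@0 c2@0 c3@0, authorship .
After op 5 (insert('j')): buffer="jjjk" (len 4), cursors c1@3 c2@3 c3@3, authorship 123.
After op 6 (delete): buffer="k" (len 1), cursors c1@0 c2@0 c3@0, authorship .
After op 7 (insert('k')): buffer="kkkk" (len 4), cursors c1@3 c2@3 c3@3, authorship 123.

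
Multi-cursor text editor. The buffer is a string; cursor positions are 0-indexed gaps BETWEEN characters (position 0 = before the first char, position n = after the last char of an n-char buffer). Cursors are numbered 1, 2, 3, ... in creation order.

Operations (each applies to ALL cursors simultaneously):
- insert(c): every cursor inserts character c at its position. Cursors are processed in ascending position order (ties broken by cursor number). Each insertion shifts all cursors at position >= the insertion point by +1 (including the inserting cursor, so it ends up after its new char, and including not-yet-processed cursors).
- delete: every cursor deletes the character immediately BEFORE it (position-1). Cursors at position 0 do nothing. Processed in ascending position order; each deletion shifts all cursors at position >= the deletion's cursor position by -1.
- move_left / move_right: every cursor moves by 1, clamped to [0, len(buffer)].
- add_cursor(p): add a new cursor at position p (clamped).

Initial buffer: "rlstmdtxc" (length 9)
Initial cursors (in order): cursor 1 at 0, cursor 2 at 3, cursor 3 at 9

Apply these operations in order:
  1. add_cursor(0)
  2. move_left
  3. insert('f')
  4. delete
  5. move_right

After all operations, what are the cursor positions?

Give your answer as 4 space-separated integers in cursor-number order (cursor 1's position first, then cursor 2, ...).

After op 1 (add_cursor(0)): buffer="rlstmdtxc" (len 9), cursors c1@0 c4@0 c2@3 c3@9, authorship .........
After op 2 (move_left): buffer="rlstmdtxc" (len 9), cursors c1@0 c4@0 c2@2 c3@8, authorship .........
After op 3 (insert('f')): buffer="ffrlfstmdtxfc" (len 13), cursors c1@2 c4@2 c2@5 c3@12, authorship 14..2......3.
After op 4 (delete): buffer="rlstmdtxc" (len 9), cursors c1@0 c4@0 c2@2 c3@8, authorship .........
After op 5 (move_right): buffer="rlstmdtxc" (len 9), cursors c1@1 c4@1 c2@3 c3@9, authorship .........

Answer: 1 3 9 1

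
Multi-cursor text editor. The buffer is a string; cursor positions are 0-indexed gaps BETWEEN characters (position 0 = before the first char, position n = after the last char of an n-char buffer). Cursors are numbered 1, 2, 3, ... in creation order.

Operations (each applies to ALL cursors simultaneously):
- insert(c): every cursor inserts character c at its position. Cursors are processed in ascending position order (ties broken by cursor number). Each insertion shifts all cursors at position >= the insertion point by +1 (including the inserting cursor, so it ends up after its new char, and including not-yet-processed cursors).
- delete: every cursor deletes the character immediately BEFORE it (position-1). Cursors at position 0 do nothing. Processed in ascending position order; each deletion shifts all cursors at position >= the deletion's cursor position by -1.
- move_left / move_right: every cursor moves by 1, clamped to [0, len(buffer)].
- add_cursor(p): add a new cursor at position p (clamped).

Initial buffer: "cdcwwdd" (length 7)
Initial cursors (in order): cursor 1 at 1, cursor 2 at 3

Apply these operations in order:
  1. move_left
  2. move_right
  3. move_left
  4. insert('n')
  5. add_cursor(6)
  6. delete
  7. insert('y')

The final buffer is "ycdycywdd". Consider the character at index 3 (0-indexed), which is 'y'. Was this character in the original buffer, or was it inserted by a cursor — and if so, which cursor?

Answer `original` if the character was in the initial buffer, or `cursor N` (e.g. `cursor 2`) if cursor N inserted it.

Answer: cursor 2

Derivation:
After op 1 (move_left): buffer="cdcwwdd" (len 7), cursors c1@0 c2@2, authorship .......
After op 2 (move_right): buffer="cdcwwdd" (len 7), cursors c1@1 c2@3, authorship .......
After op 3 (move_left): buffer="cdcwwdd" (len 7), cursors c1@0 c2@2, authorship .......
After op 4 (insert('n')): buffer="ncdncwwdd" (len 9), cursors c1@1 c2@4, authorship 1..2.....
After op 5 (add_cursor(6)): buffer="ncdncwwdd" (len 9), cursors c1@1 c2@4 c3@6, authorship 1..2.....
After op 6 (delete): buffer="cdcwdd" (len 6), cursors c1@0 c2@2 c3@3, authorship ......
After op 7 (insert('y')): buffer="ycdycywdd" (len 9), cursors c1@1 c2@4 c3@6, authorship 1..2.3...
Authorship (.=original, N=cursor N): 1 . . 2 . 3 . . .
Index 3: author = 2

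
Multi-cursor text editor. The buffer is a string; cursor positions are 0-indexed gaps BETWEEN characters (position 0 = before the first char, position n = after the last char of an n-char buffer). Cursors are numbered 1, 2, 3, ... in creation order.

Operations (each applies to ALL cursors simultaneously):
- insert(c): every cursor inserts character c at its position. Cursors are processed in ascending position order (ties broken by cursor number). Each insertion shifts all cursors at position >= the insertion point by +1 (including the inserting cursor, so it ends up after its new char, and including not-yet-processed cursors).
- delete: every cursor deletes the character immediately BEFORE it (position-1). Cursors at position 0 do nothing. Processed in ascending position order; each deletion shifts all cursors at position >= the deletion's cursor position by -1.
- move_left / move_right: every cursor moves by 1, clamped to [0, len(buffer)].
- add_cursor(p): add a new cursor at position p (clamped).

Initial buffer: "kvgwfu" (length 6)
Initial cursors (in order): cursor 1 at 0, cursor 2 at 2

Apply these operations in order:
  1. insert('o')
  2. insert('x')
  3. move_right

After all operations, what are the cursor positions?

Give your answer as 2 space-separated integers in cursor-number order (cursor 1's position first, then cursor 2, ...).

Answer: 3 7

Derivation:
After op 1 (insert('o')): buffer="okvogwfu" (len 8), cursors c1@1 c2@4, authorship 1..2....
After op 2 (insert('x')): buffer="oxkvoxgwfu" (len 10), cursors c1@2 c2@6, authorship 11..22....
After op 3 (move_right): buffer="oxkvoxgwfu" (len 10), cursors c1@3 c2@7, authorship 11..22....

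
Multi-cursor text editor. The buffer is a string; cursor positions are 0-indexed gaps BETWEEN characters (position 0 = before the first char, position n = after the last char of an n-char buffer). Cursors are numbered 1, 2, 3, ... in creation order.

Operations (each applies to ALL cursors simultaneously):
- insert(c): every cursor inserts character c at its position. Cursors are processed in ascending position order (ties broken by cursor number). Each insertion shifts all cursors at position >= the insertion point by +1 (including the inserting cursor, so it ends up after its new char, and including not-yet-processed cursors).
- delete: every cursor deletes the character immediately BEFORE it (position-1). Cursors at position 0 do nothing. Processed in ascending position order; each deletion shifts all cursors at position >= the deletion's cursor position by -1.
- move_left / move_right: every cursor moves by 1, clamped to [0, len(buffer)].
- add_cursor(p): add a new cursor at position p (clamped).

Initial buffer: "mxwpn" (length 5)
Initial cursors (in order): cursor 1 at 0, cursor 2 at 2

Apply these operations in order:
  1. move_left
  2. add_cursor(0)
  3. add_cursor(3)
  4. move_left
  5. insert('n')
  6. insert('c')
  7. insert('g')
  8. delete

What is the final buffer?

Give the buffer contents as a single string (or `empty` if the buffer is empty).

Answer: nnncccmxncwpn

Derivation:
After op 1 (move_left): buffer="mxwpn" (len 5), cursors c1@0 c2@1, authorship .....
After op 2 (add_cursor(0)): buffer="mxwpn" (len 5), cursors c1@0 c3@0 c2@1, authorship .....
After op 3 (add_cursor(3)): buffer="mxwpn" (len 5), cursors c1@0 c3@0 c2@1 c4@3, authorship .....
After op 4 (move_left): buffer="mxwpn" (len 5), cursors c1@0 c2@0 c3@0 c4@2, authorship .....
After op 5 (insert('n')): buffer="nnnmxnwpn" (len 9), cursors c1@3 c2@3 c3@3 c4@6, authorship 123..4...
After op 6 (insert('c')): buffer="nnncccmxncwpn" (len 13), cursors c1@6 c2@6 c3@6 c4@10, authorship 123123..44...
After op 7 (insert('g')): buffer="nnncccgggmxncgwpn" (len 17), cursors c1@9 c2@9 c3@9 c4@14, authorship 123123123..444...
After op 8 (delete): buffer="nnncccmxncwpn" (len 13), cursors c1@6 c2@6 c3@6 c4@10, authorship 123123..44...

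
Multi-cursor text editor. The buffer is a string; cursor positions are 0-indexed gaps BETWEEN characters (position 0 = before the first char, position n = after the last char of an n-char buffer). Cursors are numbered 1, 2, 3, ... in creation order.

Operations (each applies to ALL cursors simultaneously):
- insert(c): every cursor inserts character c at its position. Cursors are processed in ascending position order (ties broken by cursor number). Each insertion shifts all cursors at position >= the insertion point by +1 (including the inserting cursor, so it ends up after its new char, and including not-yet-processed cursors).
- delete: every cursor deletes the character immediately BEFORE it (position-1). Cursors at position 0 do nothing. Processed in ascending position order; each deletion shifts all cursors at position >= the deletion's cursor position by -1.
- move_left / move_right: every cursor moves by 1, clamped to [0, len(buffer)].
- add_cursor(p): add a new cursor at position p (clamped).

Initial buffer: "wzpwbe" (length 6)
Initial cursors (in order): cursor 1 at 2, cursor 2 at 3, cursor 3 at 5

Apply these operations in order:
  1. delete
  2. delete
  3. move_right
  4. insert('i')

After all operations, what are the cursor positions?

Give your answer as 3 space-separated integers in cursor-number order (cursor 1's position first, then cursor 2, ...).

Answer: 4 4 4

Derivation:
After op 1 (delete): buffer="wwe" (len 3), cursors c1@1 c2@1 c3@2, authorship ...
After op 2 (delete): buffer="e" (len 1), cursors c1@0 c2@0 c3@0, authorship .
After op 3 (move_right): buffer="e" (len 1), cursors c1@1 c2@1 c3@1, authorship .
After op 4 (insert('i')): buffer="eiii" (len 4), cursors c1@4 c2@4 c3@4, authorship .123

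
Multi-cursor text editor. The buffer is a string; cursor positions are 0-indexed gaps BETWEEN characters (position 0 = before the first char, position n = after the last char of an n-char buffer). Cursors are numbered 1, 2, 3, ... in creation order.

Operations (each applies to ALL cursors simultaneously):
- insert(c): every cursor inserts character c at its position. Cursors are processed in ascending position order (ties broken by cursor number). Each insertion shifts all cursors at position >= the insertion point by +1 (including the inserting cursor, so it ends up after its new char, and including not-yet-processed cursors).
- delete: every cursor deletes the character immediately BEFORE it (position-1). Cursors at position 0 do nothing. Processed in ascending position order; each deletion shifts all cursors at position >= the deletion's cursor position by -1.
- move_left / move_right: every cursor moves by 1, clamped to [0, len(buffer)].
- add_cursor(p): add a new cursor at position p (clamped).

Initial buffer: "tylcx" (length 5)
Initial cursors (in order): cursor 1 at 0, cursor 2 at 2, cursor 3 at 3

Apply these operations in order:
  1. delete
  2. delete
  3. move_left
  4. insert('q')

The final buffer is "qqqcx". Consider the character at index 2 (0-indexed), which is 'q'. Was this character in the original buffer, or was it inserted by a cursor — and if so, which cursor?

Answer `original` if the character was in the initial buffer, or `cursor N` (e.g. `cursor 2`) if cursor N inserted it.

After op 1 (delete): buffer="tcx" (len 3), cursors c1@0 c2@1 c3@1, authorship ...
After op 2 (delete): buffer="cx" (len 2), cursors c1@0 c2@0 c3@0, authorship ..
After op 3 (move_left): buffer="cx" (len 2), cursors c1@0 c2@0 c3@0, authorship ..
After op 4 (insert('q')): buffer="qqqcx" (len 5), cursors c1@3 c2@3 c3@3, authorship 123..
Authorship (.=original, N=cursor N): 1 2 3 . .
Index 2: author = 3

Answer: cursor 3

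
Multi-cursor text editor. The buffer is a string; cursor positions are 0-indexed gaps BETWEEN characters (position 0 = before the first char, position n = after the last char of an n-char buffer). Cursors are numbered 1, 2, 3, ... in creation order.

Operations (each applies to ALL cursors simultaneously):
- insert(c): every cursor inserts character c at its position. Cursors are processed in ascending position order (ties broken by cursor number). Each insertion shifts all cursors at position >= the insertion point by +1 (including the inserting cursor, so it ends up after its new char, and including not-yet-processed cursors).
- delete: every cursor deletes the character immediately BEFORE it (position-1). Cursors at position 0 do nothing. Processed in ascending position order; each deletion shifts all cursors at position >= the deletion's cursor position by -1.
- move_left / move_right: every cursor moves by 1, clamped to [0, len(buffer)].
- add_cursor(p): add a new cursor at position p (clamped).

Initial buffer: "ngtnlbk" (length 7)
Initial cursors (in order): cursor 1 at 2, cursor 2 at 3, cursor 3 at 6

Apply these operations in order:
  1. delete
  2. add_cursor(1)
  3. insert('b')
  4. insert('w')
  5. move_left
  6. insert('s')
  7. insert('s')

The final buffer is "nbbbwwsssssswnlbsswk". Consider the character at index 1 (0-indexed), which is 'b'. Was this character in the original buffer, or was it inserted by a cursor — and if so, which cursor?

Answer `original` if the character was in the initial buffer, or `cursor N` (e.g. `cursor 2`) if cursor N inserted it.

Answer: cursor 1

Derivation:
After op 1 (delete): buffer="nnlk" (len 4), cursors c1@1 c2@1 c3@3, authorship ....
After op 2 (add_cursor(1)): buffer="nnlk" (len 4), cursors c1@1 c2@1 c4@1 c3@3, authorship ....
After op 3 (insert('b')): buffer="nbbbnlbk" (len 8), cursors c1@4 c2@4 c4@4 c3@7, authorship .124..3.
After op 4 (insert('w')): buffer="nbbbwwwnlbwk" (len 12), cursors c1@7 c2@7 c4@7 c3@11, authorship .124124..33.
After op 5 (move_left): buffer="nbbbwwwnlbwk" (len 12), cursors c1@6 c2@6 c4@6 c3@10, authorship .124124..33.
After op 6 (insert('s')): buffer="nbbbwwssswnlbswk" (len 16), cursors c1@9 c2@9 c4@9 c3@14, authorship .124121244..333.
After op 7 (insert('s')): buffer="nbbbwwsssssswnlbsswk" (len 20), cursors c1@12 c2@12 c4@12 c3@18, authorship .124121241244..3333.
Authorship (.=original, N=cursor N): . 1 2 4 1 2 1 2 4 1 2 4 4 . . 3 3 3 3 .
Index 1: author = 1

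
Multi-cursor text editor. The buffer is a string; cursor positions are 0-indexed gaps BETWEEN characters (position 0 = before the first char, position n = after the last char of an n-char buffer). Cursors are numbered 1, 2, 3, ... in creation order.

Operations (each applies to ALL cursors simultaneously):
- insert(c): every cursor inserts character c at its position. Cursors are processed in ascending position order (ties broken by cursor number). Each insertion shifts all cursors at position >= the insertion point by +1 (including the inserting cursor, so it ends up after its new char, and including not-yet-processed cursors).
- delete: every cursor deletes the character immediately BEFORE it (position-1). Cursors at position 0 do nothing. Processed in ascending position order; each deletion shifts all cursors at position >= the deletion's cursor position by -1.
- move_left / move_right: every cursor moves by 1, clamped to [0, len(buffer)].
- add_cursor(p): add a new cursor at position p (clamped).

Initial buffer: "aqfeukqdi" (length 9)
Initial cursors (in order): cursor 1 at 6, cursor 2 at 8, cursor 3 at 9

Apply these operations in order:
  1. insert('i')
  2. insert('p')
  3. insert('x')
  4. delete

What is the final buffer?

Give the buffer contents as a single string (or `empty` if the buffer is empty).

Answer: aqfeukipqdipiip

Derivation:
After op 1 (insert('i')): buffer="aqfeukiqdiii" (len 12), cursors c1@7 c2@10 c3@12, authorship ......1..2.3
After op 2 (insert('p')): buffer="aqfeukipqdipiip" (len 15), cursors c1@8 c2@12 c3@15, authorship ......11..22.33
After op 3 (insert('x')): buffer="aqfeukipxqdipxiipx" (len 18), cursors c1@9 c2@14 c3@18, authorship ......111..222.333
After op 4 (delete): buffer="aqfeukipqdipiip" (len 15), cursors c1@8 c2@12 c3@15, authorship ......11..22.33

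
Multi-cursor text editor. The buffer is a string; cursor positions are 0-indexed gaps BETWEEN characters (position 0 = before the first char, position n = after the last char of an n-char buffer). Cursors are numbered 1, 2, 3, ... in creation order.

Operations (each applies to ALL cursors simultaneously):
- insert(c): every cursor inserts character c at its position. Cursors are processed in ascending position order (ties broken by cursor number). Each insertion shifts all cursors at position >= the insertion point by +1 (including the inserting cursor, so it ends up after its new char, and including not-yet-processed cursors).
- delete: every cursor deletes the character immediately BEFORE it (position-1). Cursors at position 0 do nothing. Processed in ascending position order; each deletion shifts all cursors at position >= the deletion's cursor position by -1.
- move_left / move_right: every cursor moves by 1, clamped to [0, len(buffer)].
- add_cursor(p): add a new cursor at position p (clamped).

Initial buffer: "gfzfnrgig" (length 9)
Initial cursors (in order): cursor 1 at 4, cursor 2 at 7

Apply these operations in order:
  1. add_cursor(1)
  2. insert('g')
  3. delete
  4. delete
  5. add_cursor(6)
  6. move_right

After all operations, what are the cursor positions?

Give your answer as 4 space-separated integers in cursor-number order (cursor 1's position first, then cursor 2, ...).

Answer: 3 5 1 6

Derivation:
After op 1 (add_cursor(1)): buffer="gfzfnrgig" (len 9), cursors c3@1 c1@4 c2@7, authorship .........
After op 2 (insert('g')): buffer="ggfzfgnrggig" (len 12), cursors c3@2 c1@6 c2@10, authorship .3...1...2..
After op 3 (delete): buffer="gfzfnrgig" (len 9), cursors c3@1 c1@4 c2@7, authorship .........
After op 4 (delete): buffer="fznrig" (len 6), cursors c3@0 c1@2 c2@4, authorship ......
After op 5 (add_cursor(6)): buffer="fznrig" (len 6), cursors c3@0 c1@2 c2@4 c4@6, authorship ......
After op 6 (move_right): buffer="fznrig" (len 6), cursors c3@1 c1@3 c2@5 c4@6, authorship ......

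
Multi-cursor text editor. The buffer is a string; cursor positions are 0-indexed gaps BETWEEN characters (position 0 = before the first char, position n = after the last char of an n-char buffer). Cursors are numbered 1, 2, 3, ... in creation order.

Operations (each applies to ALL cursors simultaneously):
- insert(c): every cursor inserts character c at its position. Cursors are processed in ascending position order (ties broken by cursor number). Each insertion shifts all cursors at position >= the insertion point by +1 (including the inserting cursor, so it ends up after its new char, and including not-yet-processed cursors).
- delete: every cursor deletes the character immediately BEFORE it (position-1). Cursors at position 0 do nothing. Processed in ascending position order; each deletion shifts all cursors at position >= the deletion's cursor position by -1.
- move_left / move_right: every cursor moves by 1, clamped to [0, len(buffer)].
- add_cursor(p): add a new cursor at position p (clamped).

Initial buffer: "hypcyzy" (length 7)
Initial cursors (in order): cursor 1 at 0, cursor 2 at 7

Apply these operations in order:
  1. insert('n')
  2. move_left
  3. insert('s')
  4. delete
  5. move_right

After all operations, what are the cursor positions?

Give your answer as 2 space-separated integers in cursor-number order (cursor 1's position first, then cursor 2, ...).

Answer: 1 9

Derivation:
After op 1 (insert('n')): buffer="nhypcyzyn" (len 9), cursors c1@1 c2@9, authorship 1.......2
After op 2 (move_left): buffer="nhypcyzyn" (len 9), cursors c1@0 c2@8, authorship 1.......2
After op 3 (insert('s')): buffer="snhypcyzysn" (len 11), cursors c1@1 c2@10, authorship 11.......22
After op 4 (delete): buffer="nhypcyzyn" (len 9), cursors c1@0 c2@8, authorship 1.......2
After op 5 (move_right): buffer="nhypcyzyn" (len 9), cursors c1@1 c2@9, authorship 1.......2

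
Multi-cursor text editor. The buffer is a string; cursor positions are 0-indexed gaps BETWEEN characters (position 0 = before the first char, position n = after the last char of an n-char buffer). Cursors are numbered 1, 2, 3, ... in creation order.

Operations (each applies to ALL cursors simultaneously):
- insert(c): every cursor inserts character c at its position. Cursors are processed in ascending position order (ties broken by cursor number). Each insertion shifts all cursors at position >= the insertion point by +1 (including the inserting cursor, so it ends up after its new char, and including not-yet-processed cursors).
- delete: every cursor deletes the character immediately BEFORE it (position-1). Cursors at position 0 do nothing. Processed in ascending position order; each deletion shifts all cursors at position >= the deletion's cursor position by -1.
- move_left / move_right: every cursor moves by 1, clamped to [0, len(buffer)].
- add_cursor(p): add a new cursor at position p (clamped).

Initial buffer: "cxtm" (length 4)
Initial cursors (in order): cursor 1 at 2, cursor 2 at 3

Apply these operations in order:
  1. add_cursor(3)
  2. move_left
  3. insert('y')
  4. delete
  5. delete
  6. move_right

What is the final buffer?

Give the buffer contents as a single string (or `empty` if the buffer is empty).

After op 1 (add_cursor(3)): buffer="cxtm" (len 4), cursors c1@2 c2@3 c3@3, authorship ....
After op 2 (move_left): buffer="cxtm" (len 4), cursors c1@1 c2@2 c3@2, authorship ....
After op 3 (insert('y')): buffer="cyxyytm" (len 7), cursors c1@2 c2@5 c3@5, authorship .1.23..
After op 4 (delete): buffer="cxtm" (len 4), cursors c1@1 c2@2 c3@2, authorship ....
After op 5 (delete): buffer="tm" (len 2), cursors c1@0 c2@0 c3@0, authorship ..
After op 6 (move_right): buffer="tm" (len 2), cursors c1@1 c2@1 c3@1, authorship ..

Answer: tm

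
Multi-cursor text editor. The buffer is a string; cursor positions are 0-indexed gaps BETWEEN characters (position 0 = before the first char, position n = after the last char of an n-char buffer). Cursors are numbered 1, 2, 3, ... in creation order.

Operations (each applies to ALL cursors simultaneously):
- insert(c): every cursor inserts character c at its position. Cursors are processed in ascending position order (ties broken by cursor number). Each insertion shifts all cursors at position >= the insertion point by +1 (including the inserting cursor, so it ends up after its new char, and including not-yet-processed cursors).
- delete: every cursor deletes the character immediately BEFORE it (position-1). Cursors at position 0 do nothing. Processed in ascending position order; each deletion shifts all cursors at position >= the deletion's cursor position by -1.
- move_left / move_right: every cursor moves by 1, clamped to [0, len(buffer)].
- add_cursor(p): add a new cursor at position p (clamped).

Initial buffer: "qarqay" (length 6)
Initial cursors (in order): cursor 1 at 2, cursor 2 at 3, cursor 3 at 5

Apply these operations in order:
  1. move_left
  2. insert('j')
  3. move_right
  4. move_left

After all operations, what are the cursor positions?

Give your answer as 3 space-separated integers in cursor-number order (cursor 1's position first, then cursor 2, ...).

Answer: 2 4 7

Derivation:
After op 1 (move_left): buffer="qarqay" (len 6), cursors c1@1 c2@2 c3@4, authorship ......
After op 2 (insert('j')): buffer="qjajrqjay" (len 9), cursors c1@2 c2@4 c3@7, authorship .1.2..3..
After op 3 (move_right): buffer="qjajrqjay" (len 9), cursors c1@3 c2@5 c3@8, authorship .1.2..3..
After op 4 (move_left): buffer="qjajrqjay" (len 9), cursors c1@2 c2@4 c3@7, authorship .1.2..3..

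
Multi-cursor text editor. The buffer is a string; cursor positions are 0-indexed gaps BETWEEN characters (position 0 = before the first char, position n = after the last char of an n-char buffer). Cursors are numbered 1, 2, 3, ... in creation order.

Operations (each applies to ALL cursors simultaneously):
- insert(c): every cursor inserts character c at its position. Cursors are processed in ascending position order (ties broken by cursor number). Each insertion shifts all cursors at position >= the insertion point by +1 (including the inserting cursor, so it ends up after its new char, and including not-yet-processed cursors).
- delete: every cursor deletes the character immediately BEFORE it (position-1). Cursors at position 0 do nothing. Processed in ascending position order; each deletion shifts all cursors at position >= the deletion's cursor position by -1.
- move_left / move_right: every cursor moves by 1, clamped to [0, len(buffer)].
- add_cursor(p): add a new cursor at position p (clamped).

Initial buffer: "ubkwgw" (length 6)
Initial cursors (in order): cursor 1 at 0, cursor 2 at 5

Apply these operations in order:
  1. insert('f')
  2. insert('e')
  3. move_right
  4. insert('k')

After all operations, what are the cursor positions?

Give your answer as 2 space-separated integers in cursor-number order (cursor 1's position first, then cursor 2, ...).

Answer: 4 12

Derivation:
After op 1 (insert('f')): buffer="fubkwgfw" (len 8), cursors c1@1 c2@7, authorship 1.....2.
After op 2 (insert('e')): buffer="feubkwgfew" (len 10), cursors c1@2 c2@9, authorship 11.....22.
After op 3 (move_right): buffer="feubkwgfew" (len 10), cursors c1@3 c2@10, authorship 11.....22.
After op 4 (insert('k')): buffer="feukbkwgfewk" (len 12), cursors c1@4 c2@12, authorship 11.1....22.2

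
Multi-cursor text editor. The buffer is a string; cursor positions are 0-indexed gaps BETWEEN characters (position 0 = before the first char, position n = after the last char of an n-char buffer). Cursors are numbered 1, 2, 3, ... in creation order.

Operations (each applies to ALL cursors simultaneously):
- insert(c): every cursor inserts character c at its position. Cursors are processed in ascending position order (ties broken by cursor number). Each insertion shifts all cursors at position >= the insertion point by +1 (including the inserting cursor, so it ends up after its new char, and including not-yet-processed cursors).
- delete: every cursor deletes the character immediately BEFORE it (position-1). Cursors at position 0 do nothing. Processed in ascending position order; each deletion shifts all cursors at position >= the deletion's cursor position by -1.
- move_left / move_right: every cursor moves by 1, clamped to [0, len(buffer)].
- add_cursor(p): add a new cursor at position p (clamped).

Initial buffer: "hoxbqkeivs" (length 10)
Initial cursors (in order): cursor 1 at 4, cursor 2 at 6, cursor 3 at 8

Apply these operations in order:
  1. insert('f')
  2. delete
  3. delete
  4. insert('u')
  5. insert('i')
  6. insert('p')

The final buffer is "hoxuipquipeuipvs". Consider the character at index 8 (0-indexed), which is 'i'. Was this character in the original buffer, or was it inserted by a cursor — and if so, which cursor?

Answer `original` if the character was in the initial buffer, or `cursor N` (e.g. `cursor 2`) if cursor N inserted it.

Answer: cursor 2

Derivation:
After op 1 (insert('f')): buffer="hoxbfqkfeifvs" (len 13), cursors c1@5 c2@8 c3@11, authorship ....1..2..3..
After op 2 (delete): buffer="hoxbqkeivs" (len 10), cursors c1@4 c2@6 c3@8, authorship ..........
After op 3 (delete): buffer="hoxqevs" (len 7), cursors c1@3 c2@4 c3@5, authorship .......
After op 4 (insert('u')): buffer="hoxuqueuvs" (len 10), cursors c1@4 c2@6 c3@8, authorship ...1.2.3..
After op 5 (insert('i')): buffer="hoxuiquieuivs" (len 13), cursors c1@5 c2@8 c3@11, authorship ...11.22.33..
After op 6 (insert('p')): buffer="hoxuipquipeuipvs" (len 16), cursors c1@6 c2@10 c3@14, authorship ...111.222.333..
Authorship (.=original, N=cursor N): . . . 1 1 1 . 2 2 2 . 3 3 3 . .
Index 8: author = 2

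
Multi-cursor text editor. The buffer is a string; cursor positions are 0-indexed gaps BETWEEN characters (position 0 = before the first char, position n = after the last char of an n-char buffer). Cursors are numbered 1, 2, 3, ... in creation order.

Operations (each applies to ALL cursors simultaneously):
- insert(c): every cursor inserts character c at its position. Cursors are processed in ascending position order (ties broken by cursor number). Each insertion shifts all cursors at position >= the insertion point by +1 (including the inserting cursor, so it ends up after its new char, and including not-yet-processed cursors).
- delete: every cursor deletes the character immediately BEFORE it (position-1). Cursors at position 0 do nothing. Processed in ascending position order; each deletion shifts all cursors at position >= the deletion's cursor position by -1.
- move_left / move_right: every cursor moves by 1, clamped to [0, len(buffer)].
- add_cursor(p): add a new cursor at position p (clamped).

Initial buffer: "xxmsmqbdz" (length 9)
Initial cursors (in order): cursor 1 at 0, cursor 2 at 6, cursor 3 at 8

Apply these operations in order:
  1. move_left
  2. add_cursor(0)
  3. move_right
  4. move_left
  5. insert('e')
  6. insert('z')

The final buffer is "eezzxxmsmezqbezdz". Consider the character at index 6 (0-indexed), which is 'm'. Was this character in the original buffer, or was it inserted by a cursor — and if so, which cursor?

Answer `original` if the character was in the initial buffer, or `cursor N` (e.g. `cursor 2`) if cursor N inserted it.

Answer: original

Derivation:
After op 1 (move_left): buffer="xxmsmqbdz" (len 9), cursors c1@0 c2@5 c3@7, authorship .........
After op 2 (add_cursor(0)): buffer="xxmsmqbdz" (len 9), cursors c1@0 c4@0 c2@5 c3@7, authorship .........
After op 3 (move_right): buffer="xxmsmqbdz" (len 9), cursors c1@1 c4@1 c2@6 c3@8, authorship .........
After op 4 (move_left): buffer="xxmsmqbdz" (len 9), cursors c1@0 c4@0 c2@5 c3@7, authorship .........
After op 5 (insert('e')): buffer="eexxmsmeqbedz" (len 13), cursors c1@2 c4@2 c2@8 c3@11, authorship 14.....2..3..
After op 6 (insert('z')): buffer="eezzxxmsmezqbezdz" (len 17), cursors c1@4 c4@4 c2@11 c3@15, authorship 1414.....22..33..
Authorship (.=original, N=cursor N): 1 4 1 4 . . . . . 2 2 . . 3 3 . .
Index 6: author = original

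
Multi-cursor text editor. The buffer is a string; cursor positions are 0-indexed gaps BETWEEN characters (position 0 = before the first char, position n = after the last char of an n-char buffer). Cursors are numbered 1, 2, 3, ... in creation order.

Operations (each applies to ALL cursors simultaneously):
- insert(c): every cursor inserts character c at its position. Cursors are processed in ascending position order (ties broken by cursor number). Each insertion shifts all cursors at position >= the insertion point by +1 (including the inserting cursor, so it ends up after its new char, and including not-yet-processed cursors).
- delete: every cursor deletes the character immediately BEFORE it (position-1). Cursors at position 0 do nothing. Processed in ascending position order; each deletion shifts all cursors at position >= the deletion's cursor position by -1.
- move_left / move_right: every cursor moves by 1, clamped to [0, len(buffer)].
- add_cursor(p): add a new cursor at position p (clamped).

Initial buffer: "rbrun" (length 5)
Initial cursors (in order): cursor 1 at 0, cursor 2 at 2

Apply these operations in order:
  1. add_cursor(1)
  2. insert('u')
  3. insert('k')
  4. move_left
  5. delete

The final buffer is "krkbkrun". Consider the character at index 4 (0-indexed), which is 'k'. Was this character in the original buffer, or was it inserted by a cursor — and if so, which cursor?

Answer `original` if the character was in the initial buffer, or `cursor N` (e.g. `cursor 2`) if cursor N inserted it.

After op 1 (add_cursor(1)): buffer="rbrun" (len 5), cursors c1@0 c3@1 c2@2, authorship .....
After op 2 (insert('u')): buffer="uruburun" (len 8), cursors c1@1 c3@3 c2@5, authorship 1.3.2...
After op 3 (insert('k')): buffer="ukrukbukrun" (len 11), cursors c1@2 c3@5 c2@8, authorship 11.33.22...
After op 4 (move_left): buffer="ukrukbukrun" (len 11), cursors c1@1 c3@4 c2@7, authorship 11.33.22...
After op 5 (delete): buffer="krkbkrun" (len 8), cursors c1@0 c3@2 c2@4, authorship 1.3.2...
Authorship (.=original, N=cursor N): 1 . 3 . 2 . . .
Index 4: author = 2

Answer: cursor 2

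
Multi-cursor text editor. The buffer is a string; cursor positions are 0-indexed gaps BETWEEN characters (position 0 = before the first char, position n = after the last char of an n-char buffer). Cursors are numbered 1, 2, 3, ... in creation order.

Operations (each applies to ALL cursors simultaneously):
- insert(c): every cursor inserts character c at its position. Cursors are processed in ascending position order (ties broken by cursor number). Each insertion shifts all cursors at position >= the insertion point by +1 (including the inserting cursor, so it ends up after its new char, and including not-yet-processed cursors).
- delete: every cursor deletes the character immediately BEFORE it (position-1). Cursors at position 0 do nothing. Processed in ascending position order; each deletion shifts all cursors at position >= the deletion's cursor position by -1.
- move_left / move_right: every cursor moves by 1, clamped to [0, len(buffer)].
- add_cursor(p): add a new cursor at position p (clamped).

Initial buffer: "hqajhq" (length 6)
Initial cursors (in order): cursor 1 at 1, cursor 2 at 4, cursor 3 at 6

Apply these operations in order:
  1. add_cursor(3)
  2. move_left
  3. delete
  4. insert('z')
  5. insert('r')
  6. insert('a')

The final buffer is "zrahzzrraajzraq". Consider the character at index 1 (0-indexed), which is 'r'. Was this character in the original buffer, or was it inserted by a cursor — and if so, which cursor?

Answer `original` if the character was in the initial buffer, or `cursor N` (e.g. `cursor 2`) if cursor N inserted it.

Answer: cursor 1

Derivation:
After op 1 (add_cursor(3)): buffer="hqajhq" (len 6), cursors c1@1 c4@3 c2@4 c3@6, authorship ......
After op 2 (move_left): buffer="hqajhq" (len 6), cursors c1@0 c4@2 c2@3 c3@5, authorship ......
After op 3 (delete): buffer="hjq" (len 3), cursors c1@0 c2@1 c4@1 c3@2, authorship ...
After op 4 (insert('z')): buffer="zhzzjzq" (len 7), cursors c1@1 c2@4 c4@4 c3@6, authorship 1.24.3.
After op 5 (insert('r')): buffer="zrhzzrrjzrq" (len 11), cursors c1@2 c2@7 c4@7 c3@10, authorship 11.2424.33.
After op 6 (insert('a')): buffer="zrahzzrraajzraq" (len 15), cursors c1@3 c2@10 c4@10 c3@14, authorship 111.242424.333.
Authorship (.=original, N=cursor N): 1 1 1 . 2 4 2 4 2 4 . 3 3 3 .
Index 1: author = 1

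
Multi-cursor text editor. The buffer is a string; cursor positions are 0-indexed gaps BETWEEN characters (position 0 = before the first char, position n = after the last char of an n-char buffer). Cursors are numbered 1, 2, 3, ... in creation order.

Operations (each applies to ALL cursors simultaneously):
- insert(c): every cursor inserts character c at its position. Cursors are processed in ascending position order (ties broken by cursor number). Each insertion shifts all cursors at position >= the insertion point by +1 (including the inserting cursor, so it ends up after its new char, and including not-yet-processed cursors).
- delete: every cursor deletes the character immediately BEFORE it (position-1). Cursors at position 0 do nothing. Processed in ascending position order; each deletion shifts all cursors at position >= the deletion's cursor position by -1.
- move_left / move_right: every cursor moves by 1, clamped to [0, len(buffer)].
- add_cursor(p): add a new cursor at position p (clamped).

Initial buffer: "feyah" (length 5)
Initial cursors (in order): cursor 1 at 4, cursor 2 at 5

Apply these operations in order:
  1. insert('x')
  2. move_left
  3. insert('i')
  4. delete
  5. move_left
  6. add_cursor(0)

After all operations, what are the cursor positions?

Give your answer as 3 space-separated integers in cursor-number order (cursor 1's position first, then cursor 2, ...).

Answer: 3 5 0

Derivation:
After op 1 (insert('x')): buffer="feyaxhx" (len 7), cursors c1@5 c2@7, authorship ....1.2
After op 2 (move_left): buffer="feyaxhx" (len 7), cursors c1@4 c2@6, authorship ....1.2
After op 3 (insert('i')): buffer="feyaixhix" (len 9), cursors c1@5 c2@8, authorship ....11.22
After op 4 (delete): buffer="feyaxhx" (len 7), cursors c1@4 c2@6, authorship ....1.2
After op 5 (move_left): buffer="feyaxhx" (len 7), cursors c1@3 c2@5, authorship ....1.2
After op 6 (add_cursor(0)): buffer="feyaxhx" (len 7), cursors c3@0 c1@3 c2@5, authorship ....1.2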